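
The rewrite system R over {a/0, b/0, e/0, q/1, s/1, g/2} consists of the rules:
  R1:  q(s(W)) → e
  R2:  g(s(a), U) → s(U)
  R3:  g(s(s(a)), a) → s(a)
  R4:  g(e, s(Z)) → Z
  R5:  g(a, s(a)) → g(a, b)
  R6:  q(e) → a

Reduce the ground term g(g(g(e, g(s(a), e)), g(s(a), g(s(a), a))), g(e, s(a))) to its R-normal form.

1. g(g(g(e, g(s(a), e)), g(s(a), g(s(a), a))), g(e, s(a)))  →  g(g(g(e, s(e)), g(s(a), g(s(a), a))), g(e, s(a)))   [R2 at 1.1.2]
2. g(g(g(e, s(e)), g(s(a), g(s(a), a))), g(e, s(a)))  →  g(g(e, g(s(a), g(s(a), a))), g(e, s(a)))   [R4 at 1.1]
3. g(g(e, g(s(a), g(s(a), a))), g(e, s(a)))  →  g(g(e, s(g(s(a), a))), g(e, s(a)))   [R2 at 1.2]
4. g(g(e, s(g(s(a), a))), g(e, s(a)))  →  g(g(s(a), a), g(e, s(a)))   [R4 at 1]
5. g(g(s(a), a), g(e, s(a)))  →  g(s(a), g(e, s(a)))   [R2 at 1]
6. g(s(a), g(e, s(a)))  →  s(g(e, s(a)))   [R2 at ε]
7. s(g(e, s(a)))  →  s(a)   [R4 at 1]

s(a)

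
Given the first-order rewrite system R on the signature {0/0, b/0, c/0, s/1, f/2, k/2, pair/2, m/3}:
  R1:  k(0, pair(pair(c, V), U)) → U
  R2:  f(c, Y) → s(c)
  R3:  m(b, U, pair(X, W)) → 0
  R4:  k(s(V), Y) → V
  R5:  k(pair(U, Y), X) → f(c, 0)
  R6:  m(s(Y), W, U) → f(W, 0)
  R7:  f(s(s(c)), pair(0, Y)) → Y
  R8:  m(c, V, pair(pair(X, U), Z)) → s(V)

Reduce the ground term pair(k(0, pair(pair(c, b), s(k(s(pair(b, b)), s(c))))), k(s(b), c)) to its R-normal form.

1. pair(k(0, pair(pair(c, b), s(k(s(pair(b, b)), s(c))))), k(s(b), c))  →  pair(s(k(s(pair(b, b)), s(c))), k(s(b), c))   [R1 at 1]
2. pair(s(k(s(pair(b, b)), s(c))), k(s(b), c))  →  pair(s(pair(b, b)), k(s(b), c))   [R4 at 1.1]
3. pair(s(pair(b, b)), k(s(b), c))  →  pair(s(pair(b, b)), b)   [R4 at 2]

pair(s(pair(b, b)), b)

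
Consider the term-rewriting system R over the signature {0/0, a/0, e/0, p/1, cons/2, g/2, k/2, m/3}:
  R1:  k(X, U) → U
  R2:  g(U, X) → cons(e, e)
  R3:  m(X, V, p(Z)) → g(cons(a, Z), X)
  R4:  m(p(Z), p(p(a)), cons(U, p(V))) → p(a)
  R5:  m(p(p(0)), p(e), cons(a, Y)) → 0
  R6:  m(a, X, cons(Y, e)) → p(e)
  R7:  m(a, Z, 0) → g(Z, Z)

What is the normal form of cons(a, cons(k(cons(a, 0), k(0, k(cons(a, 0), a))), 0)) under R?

cons(a, cons(a, 0))

1. cons(a, cons(k(cons(a, 0), k(0, k(cons(a, 0), a))), 0))  →  cons(a, cons(k(0, k(cons(a, 0), a)), 0))   [R1 at 2.1]
2. cons(a, cons(k(0, k(cons(a, 0), a)), 0))  →  cons(a, cons(k(cons(a, 0), a), 0))   [R1 at 2.1]
3. cons(a, cons(k(cons(a, 0), a), 0))  →  cons(a, cons(a, 0))   [R1 at 2.1]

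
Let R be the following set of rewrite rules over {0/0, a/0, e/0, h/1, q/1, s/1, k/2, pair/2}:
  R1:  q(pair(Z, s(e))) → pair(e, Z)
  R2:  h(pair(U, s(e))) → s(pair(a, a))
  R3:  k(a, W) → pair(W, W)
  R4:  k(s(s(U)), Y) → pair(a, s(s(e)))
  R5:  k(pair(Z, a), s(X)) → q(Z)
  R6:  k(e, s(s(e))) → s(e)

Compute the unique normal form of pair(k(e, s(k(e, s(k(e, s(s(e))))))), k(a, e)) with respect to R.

pair(s(e), pair(e, e))

1. pair(k(e, s(k(e, s(k(e, s(s(e))))))), k(a, e))  →  pair(k(e, s(k(e, s(s(e))))), k(a, e))   [R6 at 1.2.1.2.1]
2. pair(k(e, s(k(e, s(s(e))))), k(a, e))  →  pair(k(e, s(s(e))), k(a, e))   [R6 at 1.2.1]
3. pair(k(e, s(s(e))), k(a, e))  →  pair(s(e), k(a, e))   [R6 at 1]
4. pair(s(e), k(a, e))  →  pair(s(e), pair(e, e))   [R3 at 2]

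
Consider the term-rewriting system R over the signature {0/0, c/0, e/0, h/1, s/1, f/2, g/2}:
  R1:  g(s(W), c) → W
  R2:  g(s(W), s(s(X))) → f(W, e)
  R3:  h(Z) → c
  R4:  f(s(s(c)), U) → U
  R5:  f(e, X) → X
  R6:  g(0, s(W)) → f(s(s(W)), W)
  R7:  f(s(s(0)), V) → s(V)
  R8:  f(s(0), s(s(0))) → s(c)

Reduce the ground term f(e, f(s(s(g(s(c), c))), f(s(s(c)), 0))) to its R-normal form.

1. f(e, f(s(s(g(s(c), c))), f(s(s(c)), 0)))  →  f(s(s(g(s(c), c))), f(s(s(c)), 0))   [R5 at ε]
2. f(s(s(g(s(c), c))), f(s(s(c)), 0))  →  f(s(s(c)), f(s(s(c)), 0))   [R1 at 1.1.1]
3. f(s(s(c)), f(s(s(c)), 0))  →  f(s(s(c)), 0)   [R4 at ε]
4. f(s(s(c)), 0)  →  0   [R4 at ε]

0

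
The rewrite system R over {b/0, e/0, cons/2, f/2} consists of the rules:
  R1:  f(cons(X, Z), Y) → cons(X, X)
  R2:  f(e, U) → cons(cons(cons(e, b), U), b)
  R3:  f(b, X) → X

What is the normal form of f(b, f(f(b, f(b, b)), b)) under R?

1. f(b, f(f(b, f(b, b)), b))  →  f(f(b, f(b, b)), b)   [R3 at ε]
2. f(f(b, f(b, b)), b)  →  f(f(b, b), b)   [R3 at 1]
3. f(f(b, b), b)  →  f(b, b)   [R3 at 1]
4. f(b, b)  →  b   [R3 at ε]

b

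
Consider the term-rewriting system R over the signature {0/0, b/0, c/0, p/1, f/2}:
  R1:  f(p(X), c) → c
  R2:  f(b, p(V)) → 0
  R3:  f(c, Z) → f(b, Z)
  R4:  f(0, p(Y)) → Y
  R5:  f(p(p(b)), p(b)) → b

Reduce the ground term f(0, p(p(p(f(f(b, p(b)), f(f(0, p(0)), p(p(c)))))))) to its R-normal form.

1. f(0, p(p(p(f(f(b, p(b)), f(f(0, p(0)), p(p(c))))))))  →  p(p(f(f(b, p(b)), f(f(0, p(0)), p(p(c))))))   [R4 at ε]
2. p(p(f(f(b, p(b)), f(f(0, p(0)), p(p(c))))))  →  p(p(f(0, f(f(0, p(0)), p(p(c))))))   [R2 at 1.1.1]
3. p(p(f(0, f(f(0, p(0)), p(p(c))))))  →  p(p(f(0, f(0, p(p(c))))))   [R4 at 1.1.2.1]
4. p(p(f(0, f(0, p(p(c))))))  →  p(p(f(0, p(c))))   [R4 at 1.1.2]
5. p(p(f(0, p(c))))  →  p(p(c))   [R4 at 1.1]

p(p(c))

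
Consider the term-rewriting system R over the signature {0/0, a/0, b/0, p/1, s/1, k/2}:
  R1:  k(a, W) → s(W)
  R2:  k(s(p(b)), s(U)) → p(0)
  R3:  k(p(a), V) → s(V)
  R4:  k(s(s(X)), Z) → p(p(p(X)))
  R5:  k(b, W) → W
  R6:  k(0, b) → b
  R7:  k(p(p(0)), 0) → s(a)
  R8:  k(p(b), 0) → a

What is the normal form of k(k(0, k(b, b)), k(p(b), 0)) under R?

a

1. k(k(0, k(b, b)), k(p(b), 0))  →  k(k(0, b), k(p(b), 0))   [R5 at 1.2]
2. k(k(0, b), k(p(b), 0))  →  k(b, k(p(b), 0))   [R6 at 1]
3. k(b, k(p(b), 0))  →  k(p(b), 0)   [R5 at ε]
4. k(p(b), 0)  →  a   [R8 at ε]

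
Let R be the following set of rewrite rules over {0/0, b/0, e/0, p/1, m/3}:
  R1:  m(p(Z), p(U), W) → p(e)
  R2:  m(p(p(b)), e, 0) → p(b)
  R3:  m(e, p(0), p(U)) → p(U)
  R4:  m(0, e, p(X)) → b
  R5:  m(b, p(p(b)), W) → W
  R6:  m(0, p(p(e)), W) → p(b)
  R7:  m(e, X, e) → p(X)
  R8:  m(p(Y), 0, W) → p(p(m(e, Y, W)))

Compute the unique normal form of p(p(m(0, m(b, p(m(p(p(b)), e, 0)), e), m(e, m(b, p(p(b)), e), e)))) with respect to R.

1. p(p(m(0, m(b, p(m(p(p(b)), e, 0)), e), m(e, m(b, p(p(b)), e), e))))  →  p(p(m(0, m(b, p(p(b)), e), m(e, m(b, p(p(b)), e), e))))   [R2 at 1.1.2.2.1]
2. p(p(m(0, m(b, p(p(b)), e), m(e, m(b, p(p(b)), e), e))))  →  p(p(m(0, e, m(e, m(b, p(p(b)), e), e))))   [R5 at 1.1.2]
3. p(p(m(0, e, m(e, m(b, p(p(b)), e), e))))  →  p(p(m(0, e, p(m(b, p(p(b)), e)))))   [R7 at 1.1.3]
4. p(p(m(0, e, p(m(b, p(p(b)), e)))))  →  p(p(b))   [R4 at 1.1]

p(p(b))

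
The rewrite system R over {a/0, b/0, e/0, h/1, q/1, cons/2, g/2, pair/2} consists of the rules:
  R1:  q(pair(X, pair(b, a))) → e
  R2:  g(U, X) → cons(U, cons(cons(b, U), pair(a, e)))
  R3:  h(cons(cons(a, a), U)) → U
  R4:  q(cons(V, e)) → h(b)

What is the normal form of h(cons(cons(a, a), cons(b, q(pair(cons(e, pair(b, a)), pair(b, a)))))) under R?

1. h(cons(cons(a, a), cons(b, q(pair(cons(e, pair(b, a)), pair(b, a))))))  →  cons(b, q(pair(cons(e, pair(b, a)), pair(b, a))))   [R3 at ε]
2. cons(b, q(pair(cons(e, pair(b, a)), pair(b, a))))  →  cons(b, e)   [R1 at 2]

cons(b, e)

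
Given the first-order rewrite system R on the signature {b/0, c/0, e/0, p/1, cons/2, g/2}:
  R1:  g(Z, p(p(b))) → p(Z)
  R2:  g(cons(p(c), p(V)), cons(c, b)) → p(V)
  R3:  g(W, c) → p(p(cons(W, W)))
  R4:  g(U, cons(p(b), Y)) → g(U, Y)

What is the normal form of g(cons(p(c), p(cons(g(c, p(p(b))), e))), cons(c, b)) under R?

p(cons(p(c), e))

1. g(cons(p(c), p(cons(g(c, p(p(b))), e))), cons(c, b))  →  p(cons(g(c, p(p(b))), e))   [R2 at ε]
2. p(cons(g(c, p(p(b))), e))  →  p(cons(p(c), e))   [R1 at 1.1]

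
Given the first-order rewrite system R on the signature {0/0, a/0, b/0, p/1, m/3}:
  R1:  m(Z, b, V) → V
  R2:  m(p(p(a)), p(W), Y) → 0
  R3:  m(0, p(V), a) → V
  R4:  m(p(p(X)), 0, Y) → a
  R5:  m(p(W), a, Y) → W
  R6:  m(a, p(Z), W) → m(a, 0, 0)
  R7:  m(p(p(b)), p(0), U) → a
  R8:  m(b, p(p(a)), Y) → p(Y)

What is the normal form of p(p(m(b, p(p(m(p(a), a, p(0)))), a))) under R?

1. p(p(m(b, p(p(m(p(a), a, p(0)))), a)))  →  p(p(m(b, p(p(a)), a)))   [R5 at 1.1.2.1.1]
2. p(p(m(b, p(p(a)), a)))  →  p(p(p(a)))   [R8 at 1.1]

p(p(p(a)))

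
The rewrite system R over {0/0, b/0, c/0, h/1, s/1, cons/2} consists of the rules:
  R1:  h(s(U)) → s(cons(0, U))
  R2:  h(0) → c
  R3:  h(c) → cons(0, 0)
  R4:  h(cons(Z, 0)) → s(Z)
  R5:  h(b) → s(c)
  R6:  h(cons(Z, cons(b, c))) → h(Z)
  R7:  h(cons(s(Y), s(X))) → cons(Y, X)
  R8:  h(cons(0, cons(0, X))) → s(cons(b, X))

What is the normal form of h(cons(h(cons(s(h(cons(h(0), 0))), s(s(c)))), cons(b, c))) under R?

1. h(cons(h(cons(s(h(cons(h(0), 0))), s(s(c)))), cons(b, c)))  →  h(h(cons(s(h(cons(h(0), 0))), s(s(c)))))   [R6 at ε]
2. h(h(cons(s(h(cons(h(0), 0))), s(s(c)))))  →  h(cons(h(cons(h(0), 0)), s(c)))   [R7 at 1]
3. h(cons(h(cons(h(0), 0)), s(c)))  →  h(cons(s(h(0)), s(c)))   [R4 at 1.1]
4. h(cons(s(h(0)), s(c)))  →  cons(h(0), c)   [R7 at ε]
5. cons(h(0), c)  →  cons(c, c)   [R2 at 1]

cons(c, c)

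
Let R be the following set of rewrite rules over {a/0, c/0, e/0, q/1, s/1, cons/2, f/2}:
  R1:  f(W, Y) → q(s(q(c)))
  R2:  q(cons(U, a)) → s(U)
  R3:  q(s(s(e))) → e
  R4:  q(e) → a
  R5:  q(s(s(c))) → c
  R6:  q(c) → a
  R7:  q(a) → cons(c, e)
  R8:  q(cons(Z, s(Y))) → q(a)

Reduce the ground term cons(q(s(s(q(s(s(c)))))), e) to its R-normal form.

1. cons(q(s(s(q(s(s(c)))))), e)  →  cons(q(s(s(c))), e)   [R5 at 1.1.1.1]
2. cons(q(s(s(c))), e)  →  cons(c, e)   [R5 at 1]

cons(c, e)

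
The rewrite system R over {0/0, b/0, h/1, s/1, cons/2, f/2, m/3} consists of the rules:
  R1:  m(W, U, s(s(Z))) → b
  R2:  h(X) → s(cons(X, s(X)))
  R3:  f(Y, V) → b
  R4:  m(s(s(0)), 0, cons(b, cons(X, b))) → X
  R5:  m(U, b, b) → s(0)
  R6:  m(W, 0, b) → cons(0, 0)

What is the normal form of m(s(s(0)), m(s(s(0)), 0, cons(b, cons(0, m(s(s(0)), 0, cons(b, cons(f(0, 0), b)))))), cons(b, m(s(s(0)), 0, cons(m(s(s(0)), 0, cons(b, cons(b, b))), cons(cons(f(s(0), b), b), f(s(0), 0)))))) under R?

b

1. m(s(s(0)), m(s(s(0)), 0, cons(b, cons(0, m(s(s(0)), 0, cons(b, cons(f(0, 0), b)))))), cons(b, m(s(s(0)), 0, cons(m(s(s(0)), 0, cons(b, cons(b, b))), cons(cons(f(s(0), b), b), f(s(0), 0))))))  →  m(s(s(0)), m(s(s(0)), 0, cons(b, cons(0, f(0, 0)))), cons(b, m(s(s(0)), 0, cons(m(s(s(0)), 0, cons(b, cons(b, b))), cons(cons(f(s(0), b), b), f(s(0), 0))))))   [R4 at 2.3.2.2]
2. m(s(s(0)), m(s(s(0)), 0, cons(b, cons(0, f(0, 0)))), cons(b, m(s(s(0)), 0, cons(m(s(s(0)), 0, cons(b, cons(b, b))), cons(cons(f(s(0), b), b), f(s(0), 0))))))  →  m(s(s(0)), m(s(s(0)), 0, cons(b, cons(0, b))), cons(b, m(s(s(0)), 0, cons(m(s(s(0)), 0, cons(b, cons(b, b))), cons(cons(f(s(0), b), b), f(s(0), 0))))))   [R3 at 2.3.2.2]
3. m(s(s(0)), m(s(s(0)), 0, cons(b, cons(0, b))), cons(b, m(s(s(0)), 0, cons(m(s(s(0)), 0, cons(b, cons(b, b))), cons(cons(f(s(0), b), b), f(s(0), 0))))))  →  m(s(s(0)), 0, cons(b, m(s(s(0)), 0, cons(m(s(s(0)), 0, cons(b, cons(b, b))), cons(cons(f(s(0), b), b), f(s(0), 0))))))   [R4 at 2]
4. m(s(s(0)), 0, cons(b, m(s(s(0)), 0, cons(m(s(s(0)), 0, cons(b, cons(b, b))), cons(cons(f(s(0), b), b), f(s(0), 0))))))  →  m(s(s(0)), 0, cons(b, m(s(s(0)), 0, cons(b, cons(cons(f(s(0), b), b), f(s(0), 0))))))   [R4 at 3.2.3.1]
5. m(s(s(0)), 0, cons(b, m(s(s(0)), 0, cons(b, cons(cons(f(s(0), b), b), f(s(0), 0))))))  →  m(s(s(0)), 0, cons(b, m(s(s(0)), 0, cons(b, cons(cons(b, b), f(s(0), 0))))))   [R3 at 3.2.3.2.1.1]
6. m(s(s(0)), 0, cons(b, m(s(s(0)), 0, cons(b, cons(cons(b, b), f(s(0), 0))))))  →  m(s(s(0)), 0, cons(b, m(s(s(0)), 0, cons(b, cons(cons(b, b), b)))))   [R3 at 3.2.3.2.2]
7. m(s(s(0)), 0, cons(b, m(s(s(0)), 0, cons(b, cons(cons(b, b), b)))))  →  m(s(s(0)), 0, cons(b, cons(b, b)))   [R4 at 3.2]
8. m(s(s(0)), 0, cons(b, cons(b, b)))  →  b   [R4 at ε]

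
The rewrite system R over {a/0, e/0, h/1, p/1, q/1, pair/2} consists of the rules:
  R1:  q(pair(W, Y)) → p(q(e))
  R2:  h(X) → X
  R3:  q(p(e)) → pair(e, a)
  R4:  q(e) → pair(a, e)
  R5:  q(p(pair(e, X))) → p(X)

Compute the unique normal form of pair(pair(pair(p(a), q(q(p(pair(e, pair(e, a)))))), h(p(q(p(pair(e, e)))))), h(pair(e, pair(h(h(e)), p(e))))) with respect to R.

pair(pair(pair(p(a), p(a)), p(p(e))), pair(e, pair(e, p(e))))

1. pair(pair(pair(p(a), q(q(p(pair(e, pair(e, a)))))), h(p(q(p(pair(e, e)))))), h(pair(e, pair(h(h(e)), p(e)))))  →  pair(pair(pair(p(a), q(p(pair(e, a)))), h(p(q(p(pair(e, e)))))), h(pair(e, pair(h(h(e)), p(e)))))   [R5 at 1.1.2.1]
2. pair(pair(pair(p(a), q(p(pair(e, a)))), h(p(q(p(pair(e, e)))))), h(pair(e, pair(h(h(e)), p(e)))))  →  pair(pair(pair(p(a), p(a)), h(p(q(p(pair(e, e)))))), h(pair(e, pair(h(h(e)), p(e)))))   [R5 at 1.1.2]
3. pair(pair(pair(p(a), p(a)), h(p(q(p(pair(e, e)))))), h(pair(e, pair(h(h(e)), p(e)))))  →  pair(pair(pair(p(a), p(a)), p(q(p(pair(e, e))))), h(pair(e, pair(h(h(e)), p(e)))))   [R2 at 1.2]
4. pair(pair(pair(p(a), p(a)), p(q(p(pair(e, e))))), h(pair(e, pair(h(h(e)), p(e)))))  →  pair(pair(pair(p(a), p(a)), p(p(e))), h(pair(e, pair(h(h(e)), p(e)))))   [R5 at 1.2.1]
5. pair(pair(pair(p(a), p(a)), p(p(e))), h(pair(e, pair(h(h(e)), p(e)))))  →  pair(pair(pair(p(a), p(a)), p(p(e))), pair(e, pair(h(h(e)), p(e))))   [R2 at 2]
6. pair(pair(pair(p(a), p(a)), p(p(e))), pair(e, pair(h(h(e)), p(e))))  →  pair(pair(pair(p(a), p(a)), p(p(e))), pair(e, pair(h(e), p(e))))   [R2 at 2.2.1]
7. pair(pair(pair(p(a), p(a)), p(p(e))), pair(e, pair(h(e), p(e))))  →  pair(pair(pair(p(a), p(a)), p(p(e))), pair(e, pair(e, p(e))))   [R2 at 2.2.1]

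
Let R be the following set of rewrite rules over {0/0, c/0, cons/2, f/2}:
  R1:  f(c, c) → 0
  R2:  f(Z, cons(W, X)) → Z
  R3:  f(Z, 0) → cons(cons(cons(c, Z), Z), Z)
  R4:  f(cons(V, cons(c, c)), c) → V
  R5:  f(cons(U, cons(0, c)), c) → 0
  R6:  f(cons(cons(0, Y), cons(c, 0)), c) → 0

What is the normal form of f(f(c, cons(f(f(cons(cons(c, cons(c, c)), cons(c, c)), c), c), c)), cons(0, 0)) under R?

c

1. f(f(c, cons(f(f(cons(cons(c, cons(c, c)), cons(c, c)), c), c), c)), cons(0, 0))  →  f(c, cons(f(f(cons(cons(c, cons(c, c)), cons(c, c)), c), c), c))   [R2 at ε]
2. f(c, cons(f(f(cons(cons(c, cons(c, c)), cons(c, c)), c), c), c))  →  c   [R2 at ε]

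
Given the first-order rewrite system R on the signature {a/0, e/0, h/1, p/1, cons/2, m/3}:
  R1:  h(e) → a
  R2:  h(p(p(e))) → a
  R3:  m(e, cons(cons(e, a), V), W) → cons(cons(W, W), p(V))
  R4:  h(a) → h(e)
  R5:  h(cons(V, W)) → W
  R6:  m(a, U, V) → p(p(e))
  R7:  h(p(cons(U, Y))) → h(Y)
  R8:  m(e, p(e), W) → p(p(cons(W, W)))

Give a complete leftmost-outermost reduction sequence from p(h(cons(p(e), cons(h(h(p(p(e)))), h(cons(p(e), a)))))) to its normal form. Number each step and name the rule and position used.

p(cons(a, a))

1. p(h(cons(p(e), cons(h(h(p(p(e)))), h(cons(p(e), a))))))  →  p(cons(h(h(p(p(e)))), h(cons(p(e), a))))   [R5 at 1]
2. p(cons(h(h(p(p(e)))), h(cons(p(e), a))))  →  p(cons(h(a), h(cons(p(e), a))))   [R2 at 1.1.1]
3. p(cons(h(a), h(cons(p(e), a))))  →  p(cons(h(e), h(cons(p(e), a))))   [R4 at 1.1]
4. p(cons(h(e), h(cons(p(e), a))))  →  p(cons(a, h(cons(p(e), a))))   [R1 at 1.1]
5. p(cons(a, h(cons(p(e), a))))  →  p(cons(a, a))   [R5 at 1.2]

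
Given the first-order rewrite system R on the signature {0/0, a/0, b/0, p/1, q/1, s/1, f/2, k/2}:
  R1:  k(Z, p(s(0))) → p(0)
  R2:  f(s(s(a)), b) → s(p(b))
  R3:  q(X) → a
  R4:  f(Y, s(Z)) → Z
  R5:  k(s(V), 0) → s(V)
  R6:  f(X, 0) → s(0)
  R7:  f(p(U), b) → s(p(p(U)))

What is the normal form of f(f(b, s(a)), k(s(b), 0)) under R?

b

1. f(f(b, s(a)), k(s(b), 0))  →  f(a, k(s(b), 0))   [R4 at 1]
2. f(a, k(s(b), 0))  →  f(a, s(b))   [R5 at 2]
3. f(a, s(b))  →  b   [R4 at ε]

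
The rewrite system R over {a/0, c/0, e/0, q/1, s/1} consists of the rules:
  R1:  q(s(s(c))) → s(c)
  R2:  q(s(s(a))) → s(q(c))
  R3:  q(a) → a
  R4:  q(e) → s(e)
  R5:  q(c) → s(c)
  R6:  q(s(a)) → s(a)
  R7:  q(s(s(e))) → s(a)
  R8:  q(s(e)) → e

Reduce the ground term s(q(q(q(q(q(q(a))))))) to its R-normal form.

1. s(q(q(q(q(q(q(a)))))))  →  s(q(q(q(q(q(a))))))   [R3 at 1.1.1.1.1.1]
2. s(q(q(q(q(q(a))))))  →  s(q(q(q(q(a)))))   [R3 at 1.1.1.1.1]
3. s(q(q(q(q(a)))))  →  s(q(q(q(a))))   [R3 at 1.1.1.1]
4. s(q(q(q(a))))  →  s(q(q(a)))   [R3 at 1.1.1]
5. s(q(q(a)))  →  s(q(a))   [R3 at 1.1]
6. s(q(a))  →  s(a)   [R3 at 1]

s(a)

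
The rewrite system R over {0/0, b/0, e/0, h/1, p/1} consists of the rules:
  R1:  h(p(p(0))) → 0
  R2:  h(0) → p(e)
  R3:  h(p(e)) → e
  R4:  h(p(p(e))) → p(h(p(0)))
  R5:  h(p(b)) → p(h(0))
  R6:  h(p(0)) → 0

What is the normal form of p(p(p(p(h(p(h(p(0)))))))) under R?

p(p(p(p(0))))

1. p(p(p(p(h(p(h(p(0))))))))  →  p(p(p(p(h(p(0))))))   [R6 at 1.1.1.1.1.1]
2. p(p(p(p(h(p(0))))))  →  p(p(p(p(0))))   [R6 at 1.1.1.1]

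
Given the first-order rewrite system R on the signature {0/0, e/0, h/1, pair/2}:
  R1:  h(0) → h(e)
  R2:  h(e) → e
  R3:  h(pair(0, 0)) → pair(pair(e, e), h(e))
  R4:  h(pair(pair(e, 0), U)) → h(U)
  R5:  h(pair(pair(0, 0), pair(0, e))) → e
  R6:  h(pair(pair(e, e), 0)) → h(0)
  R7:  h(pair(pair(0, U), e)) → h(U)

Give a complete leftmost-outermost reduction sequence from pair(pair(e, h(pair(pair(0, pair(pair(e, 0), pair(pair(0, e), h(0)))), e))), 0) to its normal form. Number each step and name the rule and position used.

pair(pair(e, e), 0)

1. pair(pair(e, h(pair(pair(0, pair(pair(e, 0), pair(pair(0, e), h(0)))), e))), 0)  →  pair(pair(e, h(pair(pair(e, 0), pair(pair(0, e), h(0))))), 0)   [R7 at 1.2]
2. pair(pair(e, h(pair(pair(e, 0), pair(pair(0, e), h(0))))), 0)  →  pair(pair(e, h(pair(pair(0, e), h(0)))), 0)   [R4 at 1.2]
3. pair(pair(e, h(pair(pair(0, e), h(0)))), 0)  →  pair(pair(e, h(pair(pair(0, e), h(e)))), 0)   [R1 at 1.2.1.2]
4. pair(pair(e, h(pair(pair(0, e), h(e)))), 0)  →  pair(pair(e, h(pair(pair(0, e), e))), 0)   [R2 at 1.2.1.2]
5. pair(pair(e, h(pair(pair(0, e), e))), 0)  →  pair(pair(e, h(e)), 0)   [R7 at 1.2]
6. pair(pair(e, h(e)), 0)  →  pair(pair(e, e), 0)   [R2 at 1.2]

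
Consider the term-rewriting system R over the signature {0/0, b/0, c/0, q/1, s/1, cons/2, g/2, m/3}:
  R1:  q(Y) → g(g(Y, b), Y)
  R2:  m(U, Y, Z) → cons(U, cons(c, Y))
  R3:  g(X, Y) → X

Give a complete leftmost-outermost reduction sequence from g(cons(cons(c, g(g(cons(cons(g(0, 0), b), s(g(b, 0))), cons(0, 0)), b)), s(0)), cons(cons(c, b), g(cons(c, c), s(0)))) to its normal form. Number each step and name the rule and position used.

1. g(cons(cons(c, g(g(cons(cons(g(0, 0), b), s(g(b, 0))), cons(0, 0)), b)), s(0)), cons(cons(c, b), g(cons(c, c), s(0))))  →  cons(cons(c, g(g(cons(cons(g(0, 0), b), s(g(b, 0))), cons(0, 0)), b)), s(0))   [R3 at ε]
2. cons(cons(c, g(g(cons(cons(g(0, 0), b), s(g(b, 0))), cons(0, 0)), b)), s(0))  →  cons(cons(c, g(cons(cons(g(0, 0), b), s(g(b, 0))), cons(0, 0))), s(0))   [R3 at 1.2]
3. cons(cons(c, g(cons(cons(g(0, 0), b), s(g(b, 0))), cons(0, 0))), s(0))  →  cons(cons(c, cons(cons(g(0, 0), b), s(g(b, 0)))), s(0))   [R3 at 1.2]
4. cons(cons(c, cons(cons(g(0, 0), b), s(g(b, 0)))), s(0))  →  cons(cons(c, cons(cons(0, b), s(g(b, 0)))), s(0))   [R3 at 1.2.1.1]
5. cons(cons(c, cons(cons(0, b), s(g(b, 0)))), s(0))  →  cons(cons(c, cons(cons(0, b), s(b))), s(0))   [R3 at 1.2.2.1]

cons(cons(c, cons(cons(0, b), s(b))), s(0))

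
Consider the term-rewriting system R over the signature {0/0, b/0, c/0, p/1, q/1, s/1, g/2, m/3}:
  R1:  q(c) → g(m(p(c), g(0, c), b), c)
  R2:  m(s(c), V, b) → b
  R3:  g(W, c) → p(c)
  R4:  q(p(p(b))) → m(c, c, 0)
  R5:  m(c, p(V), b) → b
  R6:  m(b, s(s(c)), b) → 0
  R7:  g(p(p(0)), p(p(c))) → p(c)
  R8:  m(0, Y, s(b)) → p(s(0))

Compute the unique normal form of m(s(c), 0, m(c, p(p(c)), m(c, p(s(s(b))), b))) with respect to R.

b

1. m(s(c), 0, m(c, p(p(c)), m(c, p(s(s(b))), b)))  →  m(s(c), 0, m(c, p(p(c)), b))   [R5 at 3.3]
2. m(s(c), 0, m(c, p(p(c)), b))  →  m(s(c), 0, b)   [R5 at 3]
3. m(s(c), 0, b)  →  b   [R2 at ε]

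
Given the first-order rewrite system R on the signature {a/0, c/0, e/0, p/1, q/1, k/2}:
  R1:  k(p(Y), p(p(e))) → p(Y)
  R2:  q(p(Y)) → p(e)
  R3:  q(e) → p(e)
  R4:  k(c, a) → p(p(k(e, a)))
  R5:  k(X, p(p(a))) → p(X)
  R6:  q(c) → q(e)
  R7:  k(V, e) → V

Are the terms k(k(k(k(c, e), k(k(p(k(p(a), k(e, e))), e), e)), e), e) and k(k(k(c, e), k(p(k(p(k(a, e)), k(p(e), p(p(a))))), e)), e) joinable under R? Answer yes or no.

yes — NF(t₁) = p(c), NF(t₂) = p(c)

Reduce t₁ = k(k(k(k(c, e), k(k(p(k(p(a), k(e, e))), e), e)), e), e):
1. k(k(k(k(c, e), k(k(p(k(p(a), k(e, e))), e), e)), e), e)  →  k(k(k(c, e), k(k(p(k(p(a), k(e, e))), e), e)), e)   [R7 at ε]
2. k(k(k(c, e), k(k(p(k(p(a), k(e, e))), e), e)), e)  →  k(k(c, e), k(k(p(k(p(a), k(e, e))), e), e))   [R7 at ε]
3. k(k(c, e), k(k(p(k(p(a), k(e, e))), e), e))  →  k(c, k(k(p(k(p(a), k(e, e))), e), e))   [R7 at 1]
4. k(c, k(k(p(k(p(a), k(e, e))), e), e))  →  k(c, k(p(k(p(a), k(e, e))), e))   [R7 at 2]
5. k(c, k(p(k(p(a), k(e, e))), e))  →  k(c, p(k(p(a), k(e, e))))   [R7 at 2]
6. k(c, p(k(p(a), k(e, e))))  →  k(c, p(k(p(a), e)))   [R7 at 2.1.2]
7. k(c, p(k(p(a), e)))  →  k(c, p(p(a)))   [R7 at 2.1]
8. k(c, p(p(a)))  →  p(c)   [R5 at ε]

Reduce t₂ = k(k(k(c, e), k(p(k(p(k(a, e)), k(p(e), p(p(a))))), e)), e):
1. k(k(k(c, e), k(p(k(p(k(a, e)), k(p(e), p(p(a))))), e)), e)  →  k(k(c, e), k(p(k(p(k(a, e)), k(p(e), p(p(a))))), e))   [R7 at ε]
2. k(k(c, e), k(p(k(p(k(a, e)), k(p(e), p(p(a))))), e))  →  k(c, k(p(k(p(k(a, e)), k(p(e), p(p(a))))), e))   [R7 at 1]
3. k(c, k(p(k(p(k(a, e)), k(p(e), p(p(a))))), e))  →  k(c, p(k(p(k(a, e)), k(p(e), p(p(a))))))   [R7 at 2]
4. k(c, p(k(p(k(a, e)), k(p(e), p(p(a))))))  →  k(c, p(k(p(a), k(p(e), p(p(a))))))   [R7 at 2.1.1.1]
5. k(c, p(k(p(a), k(p(e), p(p(a))))))  →  k(c, p(k(p(a), p(p(e)))))   [R5 at 2.1.2]
6. k(c, p(k(p(a), p(p(e)))))  →  k(c, p(p(a)))   [R1 at 2.1]
7. k(c, p(p(a)))  →  p(c)   [R5 at ε]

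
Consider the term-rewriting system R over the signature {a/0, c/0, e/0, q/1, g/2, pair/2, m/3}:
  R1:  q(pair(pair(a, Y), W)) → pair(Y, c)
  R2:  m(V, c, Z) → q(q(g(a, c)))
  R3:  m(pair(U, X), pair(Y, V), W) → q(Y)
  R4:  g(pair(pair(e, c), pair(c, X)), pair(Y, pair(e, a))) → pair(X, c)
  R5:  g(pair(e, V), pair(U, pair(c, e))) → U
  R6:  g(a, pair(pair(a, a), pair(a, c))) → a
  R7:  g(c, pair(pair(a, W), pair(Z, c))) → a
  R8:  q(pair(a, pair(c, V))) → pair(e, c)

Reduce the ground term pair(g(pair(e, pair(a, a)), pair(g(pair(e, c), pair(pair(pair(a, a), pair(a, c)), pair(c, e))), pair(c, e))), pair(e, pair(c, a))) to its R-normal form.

pair(pair(pair(a, a), pair(a, c)), pair(e, pair(c, a)))

1. pair(g(pair(e, pair(a, a)), pair(g(pair(e, c), pair(pair(pair(a, a), pair(a, c)), pair(c, e))), pair(c, e))), pair(e, pair(c, a)))  →  pair(g(pair(e, c), pair(pair(pair(a, a), pair(a, c)), pair(c, e))), pair(e, pair(c, a)))   [R5 at 1]
2. pair(g(pair(e, c), pair(pair(pair(a, a), pair(a, c)), pair(c, e))), pair(e, pair(c, a)))  →  pair(pair(pair(a, a), pair(a, c)), pair(e, pair(c, a)))   [R5 at 1]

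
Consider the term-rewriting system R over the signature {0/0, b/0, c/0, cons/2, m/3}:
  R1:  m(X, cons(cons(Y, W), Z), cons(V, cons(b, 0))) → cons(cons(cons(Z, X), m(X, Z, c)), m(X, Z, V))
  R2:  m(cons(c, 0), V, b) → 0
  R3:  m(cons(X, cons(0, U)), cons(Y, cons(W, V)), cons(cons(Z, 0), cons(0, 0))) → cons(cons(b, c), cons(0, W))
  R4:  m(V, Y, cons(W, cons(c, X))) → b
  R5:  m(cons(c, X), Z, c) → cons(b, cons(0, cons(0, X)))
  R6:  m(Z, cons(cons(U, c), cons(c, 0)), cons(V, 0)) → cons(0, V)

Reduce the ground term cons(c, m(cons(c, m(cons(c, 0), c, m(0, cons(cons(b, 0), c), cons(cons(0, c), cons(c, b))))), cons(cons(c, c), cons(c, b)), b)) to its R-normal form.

1. cons(c, m(cons(c, m(cons(c, 0), c, m(0, cons(cons(b, 0), c), cons(cons(0, c), cons(c, b))))), cons(cons(c, c), cons(c, b)), b))  →  cons(c, m(cons(c, m(cons(c, 0), c, b)), cons(cons(c, c), cons(c, b)), b))   [R4 at 2.1.2.3]
2. cons(c, m(cons(c, m(cons(c, 0), c, b)), cons(cons(c, c), cons(c, b)), b))  →  cons(c, m(cons(c, 0), cons(cons(c, c), cons(c, b)), b))   [R2 at 2.1.2]
3. cons(c, m(cons(c, 0), cons(cons(c, c), cons(c, b)), b))  →  cons(c, 0)   [R2 at 2]

cons(c, 0)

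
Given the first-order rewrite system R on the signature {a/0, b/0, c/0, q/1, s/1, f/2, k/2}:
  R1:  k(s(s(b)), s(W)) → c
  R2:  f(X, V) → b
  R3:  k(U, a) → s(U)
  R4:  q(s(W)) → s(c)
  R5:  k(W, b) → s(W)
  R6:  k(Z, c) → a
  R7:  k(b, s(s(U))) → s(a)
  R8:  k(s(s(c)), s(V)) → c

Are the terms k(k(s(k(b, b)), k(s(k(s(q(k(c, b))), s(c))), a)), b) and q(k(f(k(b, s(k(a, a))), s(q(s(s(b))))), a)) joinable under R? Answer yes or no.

yes — NF(t₁) = s(c), NF(t₂) = s(c)

Reduce t₁ = k(k(s(k(b, b)), k(s(k(s(q(k(c, b))), s(c))), a)), b):
1. k(k(s(k(b, b)), k(s(k(s(q(k(c, b))), s(c))), a)), b)  →  s(k(s(k(b, b)), k(s(k(s(q(k(c, b))), s(c))), a)))   [R5 at ε]
2. s(k(s(k(b, b)), k(s(k(s(q(k(c, b))), s(c))), a)))  →  s(k(s(s(b)), k(s(k(s(q(k(c, b))), s(c))), a)))   [R5 at 1.1.1]
3. s(k(s(s(b)), k(s(k(s(q(k(c, b))), s(c))), a)))  →  s(k(s(s(b)), s(s(k(s(q(k(c, b))), s(c))))))   [R3 at 1.2]
4. s(k(s(s(b)), s(s(k(s(q(k(c, b))), s(c))))))  →  s(c)   [R1 at 1]

Reduce t₂ = q(k(f(k(b, s(k(a, a))), s(q(s(s(b))))), a)):
1. q(k(f(k(b, s(k(a, a))), s(q(s(s(b))))), a))  →  q(s(f(k(b, s(k(a, a))), s(q(s(s(b)))))))   [R3 at 1]
2. q(s(f(k(b, s(k(a, a))), s(q(s(s(b)))))))  →  s(c)   [R4 at ε]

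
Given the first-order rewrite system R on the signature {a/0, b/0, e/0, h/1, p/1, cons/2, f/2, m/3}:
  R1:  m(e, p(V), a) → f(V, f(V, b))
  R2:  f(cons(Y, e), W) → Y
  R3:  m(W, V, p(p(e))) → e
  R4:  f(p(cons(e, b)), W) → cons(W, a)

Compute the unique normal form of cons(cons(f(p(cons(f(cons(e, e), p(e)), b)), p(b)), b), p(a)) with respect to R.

1. cons(cons(f(p(cons(f(cons(e, e), p(e)), b)), p(b)), b), p(a))  →  cons(cons(f(p(cons(e, b)), p(b)), b), p(a))   [R2 at 1.1.1.1.1]
2. cons(cons(f(p(cons(e, b)), p(b)), b), p(a))  →  cons(cons(cons(p(b), a), b), p(a))   [R4 at 1.1]

cons(cons(cons(p(b), a), b), p(a))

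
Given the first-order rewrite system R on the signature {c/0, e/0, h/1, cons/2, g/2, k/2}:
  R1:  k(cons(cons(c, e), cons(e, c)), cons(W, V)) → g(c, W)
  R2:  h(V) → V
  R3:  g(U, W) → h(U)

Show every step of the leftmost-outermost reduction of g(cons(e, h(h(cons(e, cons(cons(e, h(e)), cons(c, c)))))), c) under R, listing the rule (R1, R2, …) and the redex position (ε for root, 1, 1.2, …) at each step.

cons(e, cons(e, cons(cons(e, e), cons(c, c))))

1. g(cons(e, h(h(cons(e, cons(cons(e, h(e)), cons(c, c)))))), c)  →  h(cons(e, h(h(cons(e, cons(cons(e, h(e)), cons(c, c)))))))   [R3 at ε]
2. h(cons(e, h(h(cons(e, cons(cons(e, h(e)), cons(c, c)))))))  →  cons(e, h(h(cons(e, cons(cons(e, h(e)), cons(c, c))))))   [R2 at ε]
3. cons(e, h(h(cons(e, cons(cons(e, h(e)), cons(c, c))))))  →  cons(e, h(cons(e, cons(cons(e, h(e)), cons(c, c)))))   [R2 at 2]
4. cons(e, h(cons(e, cons(cons(e, h(e)), cons(c, c)))))  →  cons(e, cons(e, cons(cons(e, h(e)), cons(c, c))))   [R2 at 2]
5. cons(e, cons(e, cons(cons(e, h(e)), cons(c, c))))  →  cons(e, cons(e, cons(cons(e, e), cons(c, c))))   [R2 at 2.2.1.2]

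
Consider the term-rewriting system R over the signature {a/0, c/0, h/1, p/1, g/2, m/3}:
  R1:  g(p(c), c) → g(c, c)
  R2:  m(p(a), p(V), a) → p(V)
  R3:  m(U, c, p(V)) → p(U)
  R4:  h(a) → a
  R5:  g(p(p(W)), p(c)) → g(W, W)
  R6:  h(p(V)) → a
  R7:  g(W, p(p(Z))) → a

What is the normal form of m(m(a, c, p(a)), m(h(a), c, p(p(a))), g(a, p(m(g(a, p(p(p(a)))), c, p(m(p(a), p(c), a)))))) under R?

1. m(m(a, c, p(a)), m(h(a), c, p(p(a))), g(a, p(m(g(a, p(p(p(a)))), c, p(m(p(a), p(c), a))))))  →  m(p(a), m(h(a), c, p(p(a))), g(a, p(m(g(a, p(p(p(a)))), c, p(m(p(a), p(c), a))))))   [R3 at 1]
2. m(p(a), m(h(a), c, p(p(a))), g(a, p(m(g(a, p(p(p(a)))), c, p(m(p(a), p(c), a))))))  →  m(p(a), p(h(a)), g(a, p(m(g(a, p(p(p(a)))), c, p(m(p(a), p(c), a))))))   [R3 at 2]
3. m(p(a), p(h(a)), g(a, p(m(g(a, p(p(p(a)))), c, p(m(p(a), p(c), a))))))  →  m(p(a), p(a), g(a, p(m(g(a, p(p(p(a)))), c, p(m(p(a), p(c), a))))))   [R4 at 2.1]
4. m(p(a), p(a), g(a, p(m(g(a, p(p(p(a)))), c, p(m(p(a), p(c), a))))))  →  m(p(a), p(a), g(a, p(p(g(a, p(p(p(a))))))))   [R3 at 3.2.1]
5. m(p(a), p(a), g(a, p(p(g(a, p(p(p(a))))))))  →  m(p(a), p(a), a)   [R7 at 3]
6. m(p(a), p(a), a)  →  p(a)   [R2 at ε]

p(a)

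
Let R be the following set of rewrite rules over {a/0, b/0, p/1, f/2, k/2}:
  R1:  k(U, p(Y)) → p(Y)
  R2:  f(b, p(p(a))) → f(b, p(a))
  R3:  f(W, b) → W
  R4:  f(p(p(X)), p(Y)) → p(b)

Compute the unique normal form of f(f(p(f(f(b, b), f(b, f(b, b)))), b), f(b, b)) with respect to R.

p(b)

1. f(f(p(f(f(b, b), f(b, f(b, b)))), b), f(b, b))  →  f(p(f(f(b, b), f(b, f(b, b)))), f(b, b))   [R3 at 1]
2. f(p(f(f(b, b), f(b, f(b, b)))), f(b, b))  →  f(p(f(b, f(b, f(b, b)))), f(b, b))   [R3 at 1.1.1]
3. f(p(f(b, f(b, f(b, b)))), f(b, b))  →  f(p(f(b, f(b, b))), f(b, b))   [R3 at 1.1.2.2]
4. f(p(f(b, f(b, b))), f(b, b))  →  f(p(f(b, b)), f(b, b))   [R3 at 1.1.2]
5. f(p(f(b, b)), f(b, b))  →  f(p(b), f(b, b))   [R3 at 1.1]
6. f(p(b), f(b, b))  →  f(p(b), b)   [R3 at 2]
7. f(p(b), b)  →  p(b)   [R3 at ε]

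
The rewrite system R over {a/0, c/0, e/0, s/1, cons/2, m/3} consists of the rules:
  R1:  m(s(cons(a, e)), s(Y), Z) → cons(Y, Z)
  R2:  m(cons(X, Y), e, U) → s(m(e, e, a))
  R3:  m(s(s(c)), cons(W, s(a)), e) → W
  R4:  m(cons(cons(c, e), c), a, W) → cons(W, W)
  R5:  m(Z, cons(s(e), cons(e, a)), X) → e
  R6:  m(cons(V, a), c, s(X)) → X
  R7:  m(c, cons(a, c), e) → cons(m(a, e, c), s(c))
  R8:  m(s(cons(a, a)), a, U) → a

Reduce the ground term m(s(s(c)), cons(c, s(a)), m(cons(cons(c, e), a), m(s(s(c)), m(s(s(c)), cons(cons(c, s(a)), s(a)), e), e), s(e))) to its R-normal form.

1. m(s(s(c)), cons(c, s(a)), m(cons(cons(c, e), a), m(s(s(c)), m(s(s(c)), cons(cons(c, s(a)), s(a)), e), e), s(e)))  →  m(s(s(c)), cons(c, s(a)), m(cons(cons(c, e), a), m(s(s(c)), cons(c, s(a)), e), s(e)))   [R3 at 3.2.2]
2. m(s(s(c)), cons(c, s(a)), m(cons(cons(c, e), a), m(s(s(c)), cons(c, s(a)), e), s(e)))  →  m(s(s(c)), cons(c, s(a)), m(cons(cons(c, e), a), c, s(e)))   [R3 at 3.2]
3. m(s(s(c)), cons(c, s(a)), m(cons(cons(c, e), a), c, s(e)))  →  m(s(s(c)), cons(c, s(a)), e)   [R6 at 3]
4. m(s(s(c)), cons(c, s(a)), e)  →  c   [R3 at ε]

c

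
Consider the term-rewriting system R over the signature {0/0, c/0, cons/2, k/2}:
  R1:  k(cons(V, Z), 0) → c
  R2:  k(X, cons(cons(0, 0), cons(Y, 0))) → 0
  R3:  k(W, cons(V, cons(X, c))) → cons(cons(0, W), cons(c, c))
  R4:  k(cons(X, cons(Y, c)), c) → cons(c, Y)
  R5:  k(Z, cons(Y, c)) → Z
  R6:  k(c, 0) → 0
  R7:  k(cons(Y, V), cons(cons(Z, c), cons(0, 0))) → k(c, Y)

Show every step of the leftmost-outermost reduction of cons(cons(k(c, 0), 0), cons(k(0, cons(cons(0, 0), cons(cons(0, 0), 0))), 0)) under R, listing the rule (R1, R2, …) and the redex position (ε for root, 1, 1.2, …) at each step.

1. cons(cons(k(c, 0), 0), cons(k(0, cons(cons(0, 0), cons(cons(0, 0), 0))), 0))  →  cons(cons(0, 0), cons(k(0, cons(cons(0, 0), cons(cons(0, 0), 0))), 0))   [R6 at 1.1]
2. cons(cons(0, 0), cons(k(0, cons(cons(0, 0), cons(cons(0, 0), 0))), 0))  →  cons(cons(0, 0), cons(0, 0))   [R2 at 2.1]

cons(cons(0, 0), cons(0, 0))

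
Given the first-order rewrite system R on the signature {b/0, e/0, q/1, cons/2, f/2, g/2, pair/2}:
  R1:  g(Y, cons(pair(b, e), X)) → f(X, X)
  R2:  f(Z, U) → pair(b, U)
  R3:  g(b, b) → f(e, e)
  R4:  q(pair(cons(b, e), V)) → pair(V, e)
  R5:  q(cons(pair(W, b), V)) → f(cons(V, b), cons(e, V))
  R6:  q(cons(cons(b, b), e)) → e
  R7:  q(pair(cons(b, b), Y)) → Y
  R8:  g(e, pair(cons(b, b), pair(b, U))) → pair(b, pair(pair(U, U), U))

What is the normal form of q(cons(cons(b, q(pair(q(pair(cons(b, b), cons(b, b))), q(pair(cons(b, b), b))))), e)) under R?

e

1. q(cons(cons(b, q(pair(q(pair(cons(b, b), cons(b, b))), q(pair(cons(b, b), b))))), e))  →  q(cons(cons(b, q(pair(cons(b, b), q(pair(cons(b, b), b))))), e))   [R7 at 1.1.2.1.1]
2. q(cons(cons(b, q(pair(cons(b, b), q(pair(cons(b, b), b))))), e))  →  q(cons(cons(b, q(pair(cons(b, b), b))), e))   [R7 at 1.1.2]
3. q(cons(cons(b, q(pair(cons(b, b), b))), e))  →  q(cons(cons(b, b), e))   [R7 at 1.1.2]
4. q(cons(cons(b, b), e))  →  e   [R6 at ε]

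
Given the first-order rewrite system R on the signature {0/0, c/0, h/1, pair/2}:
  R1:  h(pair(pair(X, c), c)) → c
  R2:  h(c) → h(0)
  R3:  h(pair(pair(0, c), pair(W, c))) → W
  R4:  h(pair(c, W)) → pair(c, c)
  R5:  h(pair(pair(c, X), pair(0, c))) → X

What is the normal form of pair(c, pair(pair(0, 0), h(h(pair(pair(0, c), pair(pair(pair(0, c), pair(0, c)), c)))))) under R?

pair(c, pair(pair(0, 0), 0))

1. pair(c, pair(pair(0, 0), h(h(pair(pair(0, c), pair(pair(pair(0, c), pair(0, c)), c))))))  →  pair(c, pair(pair(0, 0), h(pair(pair(0, c), pair(0, c)))))   [R3 at 2.2.1]
2. pair(c, pair(pair(0, 0), h(pair(pair(0, c), pair(0, c)))))  →  pair(c, pair(pair(0, 0), 0))   [R3 at 2.2]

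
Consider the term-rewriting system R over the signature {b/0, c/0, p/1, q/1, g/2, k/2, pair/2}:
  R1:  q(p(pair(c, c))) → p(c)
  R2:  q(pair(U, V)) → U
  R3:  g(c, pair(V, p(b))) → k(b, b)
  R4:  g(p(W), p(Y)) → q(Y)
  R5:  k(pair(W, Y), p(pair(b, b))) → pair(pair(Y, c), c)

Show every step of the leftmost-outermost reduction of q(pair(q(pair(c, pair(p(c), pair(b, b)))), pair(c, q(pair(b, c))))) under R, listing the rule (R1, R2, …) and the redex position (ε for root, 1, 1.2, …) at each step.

c

1. q(pair(q(pair(c, pair(p(c), pair(b, b)))), pair(c, q(pair(b, c)))))  →  q(pair(c, pair(p(c), pair(b, b))))   [R2 at ε]
2. q(pair(c, pair(p(c), pair(b, b))))  →  c   [R2 at ε]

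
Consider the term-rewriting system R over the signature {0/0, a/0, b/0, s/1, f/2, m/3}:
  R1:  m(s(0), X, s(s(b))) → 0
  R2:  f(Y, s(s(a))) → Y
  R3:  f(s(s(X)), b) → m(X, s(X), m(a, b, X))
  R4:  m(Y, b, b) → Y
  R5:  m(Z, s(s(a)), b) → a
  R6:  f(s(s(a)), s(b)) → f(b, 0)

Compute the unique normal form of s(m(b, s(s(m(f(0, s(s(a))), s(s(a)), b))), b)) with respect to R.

s(a)

1. s(m(b, s(s(m(f(0, s(s(a))), s(s(a)), b))), b))  →  s(m(b, s(s(a)), b))   [R5 at 1.2.1.1]
2. s(m(b, s(s(a)), b))  →  s(a)   [R5 at 1]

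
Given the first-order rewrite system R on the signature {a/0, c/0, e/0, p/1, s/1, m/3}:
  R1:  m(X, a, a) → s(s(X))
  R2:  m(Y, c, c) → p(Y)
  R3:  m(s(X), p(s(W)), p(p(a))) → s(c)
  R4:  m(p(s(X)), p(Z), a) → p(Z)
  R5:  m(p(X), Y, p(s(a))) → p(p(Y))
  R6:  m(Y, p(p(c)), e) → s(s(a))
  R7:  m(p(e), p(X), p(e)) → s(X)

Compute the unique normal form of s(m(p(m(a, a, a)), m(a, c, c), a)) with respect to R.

s(p(a))

1. s(m(p(m(a, a, a)), m(a, c, c), a))  →  s(m(p(s(s(a))), m(a, c, c), a))   [R1 at 1.1.1]
2. s(m(p(s(s(a))), m(a, c, c), a))  →  s(m(p(s(s(a))), p(a), a))   [R2 at 1.2]
3. s(m(p(s(s(a))), p(a), a))  →  s(p(a))   [R4 at 1]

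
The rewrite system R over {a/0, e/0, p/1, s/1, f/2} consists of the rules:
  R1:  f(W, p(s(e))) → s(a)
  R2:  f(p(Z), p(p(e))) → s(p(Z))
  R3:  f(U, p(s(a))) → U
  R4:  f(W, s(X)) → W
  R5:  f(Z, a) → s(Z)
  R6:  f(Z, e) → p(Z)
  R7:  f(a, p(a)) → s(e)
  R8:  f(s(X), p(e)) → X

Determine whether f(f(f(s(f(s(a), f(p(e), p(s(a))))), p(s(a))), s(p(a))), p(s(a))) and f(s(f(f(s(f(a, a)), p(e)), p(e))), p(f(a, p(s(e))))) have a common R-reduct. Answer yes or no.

Reduce t₁ = f(f(f(s(f(s(a), f(p(e), p(s(a))))), p(s(a))), s(p(a))), p(s(a))):
1. f(f(f(s(f(s(a), f(p(e), p(s(a))))), p(s(a))), s(p(a))), p(s(a)))  →  f(f(s(f(s(a), f(p(e), p(s(a))))), p(s(a))), s(p(a)))   [R3 at ε]
2. f(f(s(f(s(a), f(p(e), p(s(a))))), p(s(a))), s(p(a)))  →  f(s(f(s(a), f(p(e), p(s(a))))), p(s(a)))   [R4 at ε]
3. f(s(f(s(a), f(p(e), p(s(a))))), p(s(a)))  →  s(f(s(a), f(p(e), p(s(a)))))   [R3 at ε]
4. s(f(s(a), f(p(e), p(s(a)))))  →  s(f(s(a), p(e)))   [R3 at 1.2]
5. s(f(s(a), p(e)))  →  s(a)   [R8 at 1]

Reduce t₂ = f(s(f(f(s(f(a, a)), p(e)), p(e))), p(f(a, p(s(e))))):
1. f(s(f(f(s(f(a, a)), p(e)), p(e))), p(f(a, p(s(e)))))  →  f(s(f(f(a, a), p(e))), p(f(a, p(s(e)))))   [R8 at 1.1.1]
2. f(s(f(f(a, a), p(e))), p(f(a, p(s(e)))))  →  f(s(f(s(a), p(e))), p(f(a, p(s(e)))))   [R5 at 1.1.1]
3. f(s(f(s(a), p(e))), p(f(a, p(s(e)))))  →  f(s(a), p(f(a, p(s(e)))))   [R8 at 1.1]
4. f(s(a), p(f(a, p(s(e)))))  →  f(s(a), p(s(a)))   [R1 at 2.1]
5. f(s(a), p(s(a)))  →  s(a)   [R3 at ε]

yes — NF(t₁) = s(a), NF(t₂) = s(a)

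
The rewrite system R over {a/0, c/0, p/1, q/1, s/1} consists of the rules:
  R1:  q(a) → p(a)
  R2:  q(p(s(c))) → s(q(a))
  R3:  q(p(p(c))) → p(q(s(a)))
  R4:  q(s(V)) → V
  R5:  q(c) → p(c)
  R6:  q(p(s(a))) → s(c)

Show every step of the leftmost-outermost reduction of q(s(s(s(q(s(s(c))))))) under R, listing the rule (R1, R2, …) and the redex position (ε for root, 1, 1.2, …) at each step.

1. q(s(s(s(q(s(s(c)))))))  →  s(s(q(s(s(c)))))   [R4 at ε]
2. s(s(q(s(s(c)))))  →  s(s(s(c)))   [R4 at 1.1]

s(s(s(c)))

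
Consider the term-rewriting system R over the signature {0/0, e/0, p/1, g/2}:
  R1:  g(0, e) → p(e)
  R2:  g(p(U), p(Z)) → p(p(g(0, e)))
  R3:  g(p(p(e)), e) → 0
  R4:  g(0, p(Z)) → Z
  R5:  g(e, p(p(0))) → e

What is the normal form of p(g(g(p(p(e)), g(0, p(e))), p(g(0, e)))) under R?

p(p(e))

1. p(g(g(p(p(e)), g(0, p(e))), p(g(0, e))))  →  p(g(g(p(p(e)), e), p(g(0, e))))   [R4 at 1.1.2]
2. p(g(g(p(p(e)), e), p(g(0, e))))  →  p(g(0, p(g(0, e))))   [R3 at 1.1]
3. p(g(0, p(g(0, e))))  →  p(g(0, e))   [R4 at 1]
4. p(g(0, e))  →  p(p(e))   [R1 at 1]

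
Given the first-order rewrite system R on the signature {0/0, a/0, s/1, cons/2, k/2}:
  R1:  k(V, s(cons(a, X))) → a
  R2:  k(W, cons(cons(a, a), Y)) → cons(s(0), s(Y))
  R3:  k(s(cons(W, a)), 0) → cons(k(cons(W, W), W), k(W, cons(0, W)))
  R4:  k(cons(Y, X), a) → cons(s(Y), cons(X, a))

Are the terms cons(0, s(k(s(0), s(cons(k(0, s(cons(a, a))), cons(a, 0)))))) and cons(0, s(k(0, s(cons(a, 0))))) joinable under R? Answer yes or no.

Reduce t₁ = cons(0, s(k(s(0), s(cons(k(0, s(cons(a, a))), cons(a, 0)))))):
1. cons(0, s(k(s(0), s(cons(k(0, s(cons(a, a))), cons(a, 0))))))  →  cons(0, s(k(s(0), s(cons(a, cons(a, 0))))))   [R1 at 2.1.2.1.1]
2. cons(0, s(k(s(0), s(cons(a, cons(a, 0))))))  →  cons(0, s(a))   [R1 at 2.1]

Reduce t₂ = cons(0, s(k(0, s(cons(a, 0))))):
1. cons(0, s(k(0, s(cons(a, 0)))))  →  cons(0, s(a))   [R1 at 2.1]

yes — NF(t₁) = cons(0, s(a)), NF(t₂) = cons(0, s(a))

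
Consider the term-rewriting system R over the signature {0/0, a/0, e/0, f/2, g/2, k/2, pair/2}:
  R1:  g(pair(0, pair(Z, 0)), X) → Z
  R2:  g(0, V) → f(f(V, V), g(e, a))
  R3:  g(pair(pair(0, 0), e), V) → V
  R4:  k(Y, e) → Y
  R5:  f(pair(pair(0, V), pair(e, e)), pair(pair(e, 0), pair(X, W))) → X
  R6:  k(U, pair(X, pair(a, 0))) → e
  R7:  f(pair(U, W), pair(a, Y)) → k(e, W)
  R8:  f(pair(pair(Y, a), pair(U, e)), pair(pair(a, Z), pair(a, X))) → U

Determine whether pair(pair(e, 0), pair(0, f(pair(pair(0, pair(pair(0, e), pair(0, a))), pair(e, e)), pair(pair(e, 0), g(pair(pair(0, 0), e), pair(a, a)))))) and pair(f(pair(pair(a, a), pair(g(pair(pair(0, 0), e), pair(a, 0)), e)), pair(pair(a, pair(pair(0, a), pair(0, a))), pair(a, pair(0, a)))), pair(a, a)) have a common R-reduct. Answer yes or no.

no — NF(t₁) = pair(pair(e, 0), pair(0, a)), NF(t₂) = pair(pair(a, 0), pair(a, a))

Reduce t₁ = pair(pair(e, 0), pair(0, f(pair(pair(0, pair(pair(0, e), pair(0, a))), pair(e, e)), pair(pair(e, 0), g(pair(pair(0, 0), e), pair(a, a)))))):
1. pair(pair(e, 0), pair(0, f(pair(pair(0, pair(pair(0, e), pair(0, a))), pair(e, e)), pair(pair(e, 0), g(pair(pair(0, 0), e), pair(a, a))))))  →  pair(pair(e, 0), pair(0, f(pair(pair(0, pair(pair(0, e), pair(0, a))), pair(e, e)), pair(pair(e, 0), pair(a, a)))))   [R3 at 2.2.2.2]
2. pair(pair(e, 0), pair(0, f(pair(pair(0, pair(pair(0, e), pair(0, a))), pair(e, e)), pair(pair(e, 0), pair(a, a)))))  →  pair(pair(e, 0), pair(0, a))   [R5 at 2.2]

Reduce t₂ = pair(f(pair(pair(a, a), pair(g(pair(pair(0, 0), e), pair(a, 0)), e)), pair(pair(a, pair(pair(0, a), pair(0, a))), pair(a, pair(0, a)))), pair(a, a)):
1. pair(f(pair(pair(a, a), pair(g(pair(pair(0, 0), e), pair(a, 0)), e)), pair(pair(a, pair(pair(0, a), pair(0, a))), pair(a, pair(0, a)))), pair(a, a))  →  pair(g(pair(pair(0, 0), e), pair(a, 0)), pair(a, a))   [R8 at 1]
2. pair(g(pair(pair(0, 0), e), pair(a, 0)), pair(a, a))  →  pair(pair(a, 0), pair(a, a))   [R3 at 1]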